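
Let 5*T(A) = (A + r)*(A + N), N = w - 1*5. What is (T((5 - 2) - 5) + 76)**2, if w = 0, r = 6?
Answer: 123904/25 ≈ 4956.2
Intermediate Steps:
N = -5 (N = 0 - 1*5 = 0 - 5 = -5)
T(A) = (-5 + A)*(6 + A)/5 (T(A) = ((A + 6)*(A - 5))/5 = ((6 + A)*(-5 + A))/5 = ((-5 + A)*(6 + A))/5 = (-5 + A)*(6 + A)/5)
(T((5 - 2) - 5) + 76)**2 = ((-6 + ((5 - 2) - 5)/5 + ((5 - 2) - 5)**2/5) + 76)**2 = ((-6 + (3 - 5)/5 + (3 - 5)**2/5) + 76)**2 = ((-6 + (1/5)*(-2) + (1/5)*(-2)**2) + 76)**2 = ((-6 - 2/5 + (1/5)*4) + 76)**2 = ((-6 - 2/5 + 4/5) + 76)**2 = (-28/5 + 76)**2 = (352/5)**2 = 123904/25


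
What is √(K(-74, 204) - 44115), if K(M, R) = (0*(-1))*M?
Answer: I*√44115 ≈ 210.04*I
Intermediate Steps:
K(M, R) = 0 (K(M, R) = 0*M = 0)
√(K(-74, 204) - 44115) = √(0 - 44115) = √(-44115) = I*√44115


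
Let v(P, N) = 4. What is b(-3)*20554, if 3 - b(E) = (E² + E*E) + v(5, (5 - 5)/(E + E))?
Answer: -390526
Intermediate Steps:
b(E) = -1 - 2*E² (b(E) = 3 - ((E² + E*E) + 4) = 3 - ((E² + E²) + 4) = 3 - (2*E² + 4) = 3 - (4 + 2*E²) = 3 + (-4 - 2*E²) = -1 - 2*E²)
b(-3)*20554 = (-1 - 2*(-3)²)*20554 = (-1 - 2*9)*20554 = (-1 - 18)*20554 = -19*20554 = -390526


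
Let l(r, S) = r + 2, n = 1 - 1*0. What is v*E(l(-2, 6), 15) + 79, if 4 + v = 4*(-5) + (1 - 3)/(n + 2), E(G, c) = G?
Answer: 79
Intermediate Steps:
n = 1 (n = 1 + 0 = 1)
l(r, S) = 2 + r
v = -74/3 (v = -4 + (4*(-5) + (1 - 3)/(1 + 2)) = -4 + (-20 - 2/3) = -4 + (-20 - 2*⅓) = -4 + (-20 - ⅔) = -4 - 62/3 = -74/3 ≈ -24.667)
v*E(l(-2, 6), 15) + 79 = -74*(2 - 2)/3 + 79 = -74/3*0 + 79 = 0 + 79 = 79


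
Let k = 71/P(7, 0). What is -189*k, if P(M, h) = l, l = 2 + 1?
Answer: -4473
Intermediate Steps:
l = 3
P(M, h) = 3
k = 71/3 ≈ 23.667
-189*k = -189*71/3 = -4473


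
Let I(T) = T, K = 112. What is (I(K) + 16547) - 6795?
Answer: 9864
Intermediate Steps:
(I(K) + 16547) - 6795 = (112 + 16547) - 6795 = 16659 - 6795 = 9864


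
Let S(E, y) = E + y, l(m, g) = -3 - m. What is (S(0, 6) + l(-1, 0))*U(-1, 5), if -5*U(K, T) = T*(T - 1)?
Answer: -16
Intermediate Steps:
U(K, T) = -T*(-1 + T)/5 (U(K, T) = -T*(T - 1)/5 = -T*(-1 + T)/5)
(S(0, 6) + l(-1, 0))*U(-1, 5) = ((0 + 6) + (-3 - 1*(-1)))*((⅕)*5*(1 - 1*5)) = (6 + (-3 + 1))*((⅕)*5*(1 - 5)) = (6 - 2)*((⅕)*5*(-4)) = 4*(-4) = -16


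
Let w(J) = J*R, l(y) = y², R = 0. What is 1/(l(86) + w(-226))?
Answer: 1/7396 ≈ 0.00013521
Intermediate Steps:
w(J) = 0 (w(J) = J*0 = 0)
1/(l(86) + w(-226)) = 1/(86² + 0) = 1/(7396 + 0) = 1/7396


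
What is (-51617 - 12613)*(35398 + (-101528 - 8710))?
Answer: 4806973200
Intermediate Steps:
(-51617 - 12613)*(35398 + (-101528 - 8710)) = -64230*(35398 - 110238) = -64230*(-74840) = 4806973200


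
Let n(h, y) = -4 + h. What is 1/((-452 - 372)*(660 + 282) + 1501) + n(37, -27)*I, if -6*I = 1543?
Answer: -13149101913/1549414 ≈ -8486.5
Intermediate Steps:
I = -1543/6 (I = -⅙*1543 = -1543/6 ≈ -257.17)
1/((-452 - 372)*(660 + 282) + 1501) + n(37, -27)*I = 1/((-452 - 372)*(660 + 282) + 1501) + (-4 + 37)*(-1543/6) = 1/(-824*942 + 1501) + 33*(-1543/6) = 1/(-776208 + 1501) - 16973/2 = 1/(-774707) - 16973/2 = -1/774707 - 16973/2 = -13149101913/1549414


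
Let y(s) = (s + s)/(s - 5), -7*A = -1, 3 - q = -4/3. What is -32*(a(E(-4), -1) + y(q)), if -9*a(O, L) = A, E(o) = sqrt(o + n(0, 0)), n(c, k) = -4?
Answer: 26240/63 ≈ 416.51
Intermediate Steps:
q = 13/3 (q = 3 - (-4)/3 = 3 - 1*(-4/3) = 3 + 4/3 = 13/3 ≈ 4.3333)
E(o) = sqrt(-4 + o) (E(o) = sqrt(o - 4) = sqrt(-4 + o))
A = 1/7 (A = -1/7*(-1) = 1/7 ≈ 0.14286)
a(O, L) = -1/63 (a(O, L) = -1/9*1/7 = -1/63)
y(s) = 2*s/(-5 + s) (y(s) = (2*s)/(-5 + s) = 2*s/(-5 + s))
-32*(a(E(-4), -1) + y(q)) = -32*(-1/63 + 2*(13/3)/(-5 + 13/3)) = -32*(-1/63 + 2*(13/3)/(-2/3)) = -32*(-1/63 + 2*(13/3)*(-3/2)) = -32*(-1/63 - 13) = -32*(-820/63) = 26240/63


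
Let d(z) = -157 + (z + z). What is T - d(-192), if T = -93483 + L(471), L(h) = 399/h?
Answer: -14591761/157 ≈ -92941.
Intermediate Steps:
T = -14676698/157 (T = -93483 + 399/471 = -93483 + 399*(1/471) = -93483 + 133/157 = -14676698/157 ≈ -93482.)
d(z) = -157 + 2*z
T - d(-192) = -14676698/157 - (-157 + 2*(-192)) = -14676698/157 - (-157 - 384) = -14676698/157 - 1*(-541) = -14676698/157 + 541 = -14591761/157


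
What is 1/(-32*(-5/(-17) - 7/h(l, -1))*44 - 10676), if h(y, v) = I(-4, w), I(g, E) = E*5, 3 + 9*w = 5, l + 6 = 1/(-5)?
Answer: -85/188676 ≈ -0.00045051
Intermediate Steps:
l = -31/5 (l = -6 + 1/(-5) = -6 - ⅕ = -31/5 ≈ -6.2000)
w = 2/9 (w = -⅓ + (⅑)*5 = -⅓ + 5/9 = 2/9 ≈ 0.22222)
I(g, E) = 5*E
h(y, v) = 10/9 (h(y, v) = 5*(2/9) = 10/9)
1/(-32*(-5/(-17) - 7/h(l, -1))*44 - 10676) = 1/(-32*(-5/(-17) - 7/10/9)*44 - 10676) = 1/(-32*(-5*(-1/17) - 7*9/10)*44 - 10676) = 1/(-32*(5/17 - 63/10)*44 - 10676) = 1/(-32*(-1021/170)*44 - 10676) = 1/((16336/85)*44 - 10676) = 1/(718784/85 - 10676) = 1/(-188676/85) = -85/188676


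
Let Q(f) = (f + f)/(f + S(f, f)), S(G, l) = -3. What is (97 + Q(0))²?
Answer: 9409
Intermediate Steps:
Q(f) = 2*f/(-3 + f) (Q(f) = (f + f)/(f - 3) = (2*f)/(-3 + f) = 2*f/(-3 + f))
(97 + Q(0))² = (97 + 2*0/(-3 + 0))² = (97 + 2*0/(-3))² = (97 + 2*0*(-⅓))² = (97 + 0)² = 97² = 9409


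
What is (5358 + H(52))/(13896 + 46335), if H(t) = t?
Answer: 5410/60231 ≈ 0.089821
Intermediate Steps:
(5358 + H(52))/(13896 + 46335) = (5358 + 52)/(13896 + 46335) = 5410/60231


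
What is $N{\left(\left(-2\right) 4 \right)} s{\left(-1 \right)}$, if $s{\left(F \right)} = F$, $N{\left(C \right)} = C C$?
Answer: $-64$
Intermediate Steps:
$N{\left(C \right)} = C^{2}$
$N{\left(\left(-2\right) 4 \right)} s{\left(-1 \right)} = \left(\left(-2\right) 4\right)^{2} \left(-1\right) = \left(-8\right)^{2} \left(-1\right) = 64 \left(-1\right) = -64$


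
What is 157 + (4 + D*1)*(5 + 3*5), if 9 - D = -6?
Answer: 537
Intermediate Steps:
D = 15 (D = 9 - 1*(-6) = 9 + 6 = 15)
157 + (4 + D*1)*(5 + 3*5) = 157 + (4 + 15*1)*(5 + 3*5) = 157 + (4 + 15)*(5 + 15) = 157 + 19*20 = 157 + 380 = 537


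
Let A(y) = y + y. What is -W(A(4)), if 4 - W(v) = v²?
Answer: 60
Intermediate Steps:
A(y) = 2*y
W(v) = 4 - v²
-W(A(4)) = -(4 - (2*4)²) = -(4 - 1*8²) = -(4 - 1*64) = -(4 - 64) = -1*(-60) = 60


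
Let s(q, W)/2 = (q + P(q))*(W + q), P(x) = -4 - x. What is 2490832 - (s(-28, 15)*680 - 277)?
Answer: 2420389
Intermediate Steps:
s(q, W) = -8*W - 8*q (s(q, W) = 2*((q + (-4 - q))*(W + q)) = 2*(-4*(W + q)) = 2*(-4*W - 4*q) = -8*W - 8*q)
2490832 - (s(-28, 15)*680 - 277) = 2490832 - ((-8*15 - 8*(-28))*680 - 277) = 2490832 - ((-120 + 224)*680 - 277) = 2490832 - (104*680 - 277) = 2490832 - (70720 - 277) = 2490832 - 1*70443 = 2490832 - 70443 = 2420389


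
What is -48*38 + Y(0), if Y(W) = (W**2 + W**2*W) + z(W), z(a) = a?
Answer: -1824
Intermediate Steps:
Y(W) = W + W**2 + W**3 (Y(W) = (W**2 + W**2*W) + W = (W**2 + W**3) + W = W + W**2 + W**3)
-48*38 + Y(0) = -48*38 + 0*(1 + 0 + 0**2) = -1824 + 0*(1 + 0 + 0) = -1824 + 0*1 = -1824 + 0 = -1824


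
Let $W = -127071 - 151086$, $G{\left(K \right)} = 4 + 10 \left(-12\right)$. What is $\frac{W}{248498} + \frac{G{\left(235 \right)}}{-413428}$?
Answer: $- \frac{28742266607}{25684007786} \approx -1.1191$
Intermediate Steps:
$G{\left(K \right)} = -116$ ($G{\left(K \right)} = 4 - 120 = -116$)
$W = -278157$ ($W = -127071 - 151086 = -278157$)
$\frac{W}{248498} + \frac{G{\left(235 \right)}}{-413428} = - \frac{278157}{248498} - \frac{116}{-413428} = \left(-278157\right) \frac{1}{248498} - - \frac{29}{103357} = - \frac{278157}{248498} + \frac{29}{103357} = - \frac{28742266607}{25684007786}$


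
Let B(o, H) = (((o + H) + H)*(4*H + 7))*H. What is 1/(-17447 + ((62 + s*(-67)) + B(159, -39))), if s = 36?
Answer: 1/450894 ≈ 2.2178e-6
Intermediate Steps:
B(o, H) = H*(7 + 4*H)*(o + 2*H) (B(o, H) = (((H + o) + H)*(7 + 4*H))*H = ((o + 2*H)*(7 + 4*H))*H = ((7 + 4*H)*(o + 2*H))*H = H*(7 + 4*H)*(o + 2*H))
1/(-17447 + ((62 + s*(-67)) + B(159, -39))) = 1/(-17447 + ((62 + 36*(-67)) - 39*(7*159 + 8*(-39)² + 14*(-39) + 4*(-39)*159))) = 1/(-17447 + ((62 - 2412) - 39*(1113 + 8*1521 - 546 - 24804))) = 1/(-17447 + (-2350 - 39*(1113 + 12168 - 546 - 24804))) = 1/(-17447 + (-2350 - 39*(-12069))) = 1/(-17447 + (-2350 + 470691)) = 1/(-17447 + 468341) = 1/450894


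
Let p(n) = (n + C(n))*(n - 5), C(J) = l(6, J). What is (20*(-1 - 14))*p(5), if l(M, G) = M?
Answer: 0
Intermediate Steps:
C(J) = 6
p(n) = (-5 + n)*(6 + n) (p(n) = (n + 6)*(n - 5) = (6 + n)*(-5 + n) = (-5 + n)*(6 + n))
(20*(-1 - 14))*p(5) = (20*(-1 - 14))*(-30 + 5 + 5**2) = (20*(-15))*(-30 + 5 + 25) = -300*0 = 0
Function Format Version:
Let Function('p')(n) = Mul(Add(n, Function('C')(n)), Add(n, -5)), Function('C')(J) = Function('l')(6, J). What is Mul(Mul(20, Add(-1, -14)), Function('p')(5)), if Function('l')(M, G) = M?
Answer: 0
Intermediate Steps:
Function('C')(J) = 6
Function('p')(n) = Mul(Add(-5, n), Add(6, n)) (Function('p')(n) = Mul(Add(n, 6), Add(n, -5)) = Mul(Add(6, n), Add(-5, n)) = Mul(Add(-5, n), Add(6, n)))
Mul(Mul(20, Add(-1, -14)), Function('p')(5)) = Mul(Mul(20, Add(-1, -14)), Add(-30, 5, Pow(5, 2))) = Mul(Mul(20, -15), Add(-30, 5, 25)) = Mul(-300, 0) = 0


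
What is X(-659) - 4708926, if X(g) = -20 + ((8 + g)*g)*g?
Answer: -287425877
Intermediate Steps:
X(g) = -20 + g**2*(8 + g) (X(g) = -20 + (g*(8 + g))*g = -20 + g**2*(8 + g))
X(-659) - 4708926 = (-20 + (-659)**3 + 8*(-659)**2) - 4708926 = (-20 - 286191179 + 8*434281) - 4708926 = (-20 - 286191179 + 3474248) - 4708926 = -282716951 - 4708926 = -287425877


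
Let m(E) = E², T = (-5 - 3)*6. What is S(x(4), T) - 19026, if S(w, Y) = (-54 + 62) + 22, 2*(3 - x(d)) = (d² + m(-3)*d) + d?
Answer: -18996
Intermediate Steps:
T = -48 (T = -8*6 = -48)
x(d) = 3 - 5*d - d²/2 (x(d) = 3 - ((d² + (-3)²*d) + d)/2 = 3 - ((d² + 9*d) + d)/2 = 3 - (d² + 10*d)/2 = 3 + (-5*d - d²/2) = 3 - 5*d - d²/2)
S(w, Y) = 30 (S(w, Y) = 8 + 22 = 30)
S(x(4), T) - 19026 = 30 - 19026 = -18996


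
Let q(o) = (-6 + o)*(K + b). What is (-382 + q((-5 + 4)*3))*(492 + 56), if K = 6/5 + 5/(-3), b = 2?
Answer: -1084492/5 ≈ -2.1690e+5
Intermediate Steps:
K = -7/15 (K = 6*(1/5) + 5*(-1/3) = 6/5 - 5/3 = -7/15 ≈ -0.46667)
q(o) = -46/5 + 23*o/15 (q(o) = (-6 + o)*(-7/15 + 2) = (-6 + o)*(23/15) = -46/5 + 23*o/15)
(-382 + q((-5 + 4)*3))*(492 + 56) = (-382 + (-46/5 + 23*((-5 + 4)*3)/15))*(492 + 56) = (-382 + (-46/5 + 23*(-1*3)/15))*548 = (-382 + (-46/5 + (23/15)*(-3)))*548 = (-382 + (-46/5 - 23/5))*548 = (-382 - 69/5)*548 = -1979/5*548 = -1084492/5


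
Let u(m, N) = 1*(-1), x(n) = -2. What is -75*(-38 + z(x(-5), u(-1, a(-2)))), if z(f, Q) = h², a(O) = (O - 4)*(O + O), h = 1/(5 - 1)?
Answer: 45525/16 ≈ 2845.3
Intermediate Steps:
h = ¼ (h = 1/4 = ¼ ≈ 0.25000)
a(O) = 2*O*(-4 + O) (a(O) = (-4 + O)*(2*O) = 2*O*(-4 + O))
u(m, N) = -1
z(f, Q) = 1/16 (z(f, Q) = (¼)² = 1/16)
-75*(-38 + z(x(-5), u(-1, a(-2)))) = -75*(-38 + 1/16) = -75*(-607/16) = 45525/16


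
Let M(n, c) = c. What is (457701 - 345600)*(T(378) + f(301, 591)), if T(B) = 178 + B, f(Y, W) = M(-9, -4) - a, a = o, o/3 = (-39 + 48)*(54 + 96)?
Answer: -392129298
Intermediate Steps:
o = 4050 (o = 3*((-39 + 48)*(54 + 96)) = 3*(9*150) = 3*1350 = 4050)
a = 4050
f(Y, W) = -4054 (f(Y, W) = -4 - 1*4050 = -4 - 4050 = -4054)
(457701 - 345600)*(T(378) + f(301, 591)) = (457701 - 345600)*((178 + 378) - 4054) = 112101*(556 - 4054) = 112101*(-3498) = -392129298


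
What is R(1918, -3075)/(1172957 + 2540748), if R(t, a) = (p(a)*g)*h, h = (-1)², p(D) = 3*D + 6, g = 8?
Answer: -73752/3713705 ≈ -0.019859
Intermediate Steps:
p(D) = 6 + 3*D
h = 1
R(t, a) = 48 + 24*a (R(t, a) = ((6 + 3*a)*8)*1 = (48 + 24*a)*1 = 48 + 24*a)
R(1918, -3075)/(1172957 + 2540748) = (48 + 24*(-3075))/(1172957 + 2540748) = (48 - 73800)/3713705 = -73752*1/3713705 = -73752/3713705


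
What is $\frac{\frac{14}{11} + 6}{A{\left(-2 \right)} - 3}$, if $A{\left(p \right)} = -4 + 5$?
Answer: $- \frac{40}{11} \approx -3.6364$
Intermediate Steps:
$A{\left(p \right)} = 1$
$\frac{\frac{14}{11} + 6}{A{\left(-2 \right)} - 3} = \frac{\frac{14}{11} + 6}{1 - 3} = \frac{14 \cdot \frac{1}{11} + 6}{-2} = \left(\frac{14}{11} + 6\right) \left(- \frac{1}{2}\right) = \frac{80}{11} \left(- \frac{1}{2}\right) = - \frac{40}{11}$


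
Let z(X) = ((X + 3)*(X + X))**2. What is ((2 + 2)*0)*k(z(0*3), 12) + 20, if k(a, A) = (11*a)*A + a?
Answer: 20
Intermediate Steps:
z(X) = 4*X**2*(3 + X)**2 (z(X) = ((3 + X)*(2*X))**2 = (2*X*(3 + X))**2 = 4*X**2*(3 + X)**2)
k(a, A) = a + 11*A*a (k(a, A) = 11*A*a + a = a + 11*A*a)
((2 + 2)*0)*k(z(0*3), 12) + 20 = ((2 + 2)*0)*((4*(0*3)**2*(3 + 0*3)**2)*(1 + 11*12)) + 20 = (4*0)*((4*0**2*(3 + 0)**2)*(1 + 132)) + 20 = 0*((4*0*3**2)*133) + 20 = 0*((4*0*9)*133) + 20 = 0*(0*133) + 20 = 0*0 + 20 = 0 + 20 = 20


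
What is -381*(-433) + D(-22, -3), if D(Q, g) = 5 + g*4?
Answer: 164966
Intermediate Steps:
D(Q, g) = 5 + 4*g
-381*(-433) + D(-22, -3) = -381*(-433) + (5 + 4*(-3)) = 164973 + (5 - 12) = 164973 - 7 = 164966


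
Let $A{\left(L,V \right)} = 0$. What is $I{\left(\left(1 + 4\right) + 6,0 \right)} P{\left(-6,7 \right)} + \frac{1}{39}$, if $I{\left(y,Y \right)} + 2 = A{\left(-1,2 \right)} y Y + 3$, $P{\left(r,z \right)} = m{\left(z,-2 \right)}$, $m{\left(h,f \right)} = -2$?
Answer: $- \frac{77}{39} \approx -1.9744$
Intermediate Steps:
$P{\left(r,z \right)} = -2$
$I{\left(y,Y \right)} = 1$ ($I{\left(y,Y \right)} = -2 + \left(0 y Y + 3\right) = -2 + \left(0 Y + 3\right) = -2 + \left(0 + 3\right) = -2 + 3 = 1$)
$I{\left(\left(1 + 4\right) + 6,0 \right)} P{\left(-6,7 \right)} + \frac{1}{39} = 1 \left(-2\right) + \frac{1}{39} = -2 + \frac{1}{39} = - \frac{77}{39}$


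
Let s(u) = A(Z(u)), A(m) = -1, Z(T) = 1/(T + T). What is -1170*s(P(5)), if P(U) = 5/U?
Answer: 1170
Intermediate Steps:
Z(T) = 1/(2*T)
s(u) = -1
-1170*s(P(5)) = -1170*(-1) = 1170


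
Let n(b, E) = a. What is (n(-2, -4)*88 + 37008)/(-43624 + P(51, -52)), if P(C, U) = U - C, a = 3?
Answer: -37272/43727 ≈ -0.85238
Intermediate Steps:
n(b, E) = 3
(n(-2, -4)*88 + 37008)/(-43624 + P(51, -52)) = (3*88 + 37008)/(-43624 + (-52 - 1*51)) = (264 + 37008)/(-43624 + (-52 - 51)) = 37272/(-43624 - 103) = 37272/(-43727) = 37272*(-1/43727) = -37272/43727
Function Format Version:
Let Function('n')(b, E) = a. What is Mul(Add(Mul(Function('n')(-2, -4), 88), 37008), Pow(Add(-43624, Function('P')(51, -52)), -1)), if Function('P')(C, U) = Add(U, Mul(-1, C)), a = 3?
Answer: Rational(-37272, 43727) ≈ -0.85238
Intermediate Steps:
Function('n')(b, E) = 3
Mul(Add(Mul(Function('n')(-2, -4), 88), 37008), Pow(Add(-43624, Function('P')(51, -52)), -1)) = Mul(Add(Mul(3, 88), 37008), Pow(Add(-43624, Add(-52, Mul(-1, 51))), -1)) = Mul(Add(264, 37008), Pow(Add(-43624, Add(-52, -51)), -1)) = Mul(37272, Pow(Add(-43624, -103), -1)) = Mul(37272, Pow(-43727, -1)) = Mul(37272, Rational(-1, 43727)) = Rational(-37272, 43727)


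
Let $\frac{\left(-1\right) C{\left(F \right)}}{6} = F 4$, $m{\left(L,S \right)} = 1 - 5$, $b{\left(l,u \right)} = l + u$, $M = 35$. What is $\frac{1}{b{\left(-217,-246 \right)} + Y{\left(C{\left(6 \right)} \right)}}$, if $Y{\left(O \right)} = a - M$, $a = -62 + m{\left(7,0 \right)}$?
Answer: $- \frac{1}{564} \approx -0.0017731$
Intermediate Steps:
$m{\left(L,S \right)} = -4$
$a = -66$ ($a = -62 - 4 = -66$)
$C{\left(F \right)} = - 24 F$ ($C{\left(F \right)} = - 6 F 4 = - 6 \cdot 4 F = - 24 F$)
$Y{\left(O \right)} = -101$ ($Y{\left(O \right)} = -66 - 35 = -101$)
$\frac{1}{b{\left(-217,-246 \right)} + Y{\left(C{\left(6 \right)} \right)}} = \frac{1}{\left(-217 - 246\right) - 101} = \frac{1}{-463 - 101} = \frac{1}{-564} = - \frac{1}{564}$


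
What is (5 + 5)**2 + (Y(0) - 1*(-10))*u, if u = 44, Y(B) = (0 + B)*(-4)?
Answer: 540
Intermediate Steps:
Y(B) = -4*B (Y(B) = B*(-4) = -4*B)
(5 + 5)**2 + (Y(0) - 1*(-10))*u = (5 + 5)**2 + (-4*0 - 1*(-10))*44 = 10**2 + (0 + 10)*44 = 100 + 10*44 = 100 + 440 = 540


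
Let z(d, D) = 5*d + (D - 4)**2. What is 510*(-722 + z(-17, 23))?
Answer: -227460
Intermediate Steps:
z(d, D) = (-4 + D)**2 + 5*d (z(d, D) = 5*d + (-4 + D)**2 = (-4 + D)**2 + 5*d)
510*(-722 + z(-17, 23)) = 510*(-722 + ((-4 + 23)**2 + 5*(-17))) = 510*(-722 + (19**2 - 85)) = 510*(-722 + (361 - 85)) = 510*(-722 + 276) = 510*(-446) = -227460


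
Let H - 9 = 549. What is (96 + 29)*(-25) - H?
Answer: -3683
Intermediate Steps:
H = 558 (H = 9 + 549 = 558)
(96 + 29)*(-25) - H = (96 + 29)*(-25) - 1*558 = 125*(-25) - 558 = -3125 - 558 = -3683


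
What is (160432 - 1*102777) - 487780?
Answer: -430125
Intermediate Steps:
(160432 - 1*102777) - 487780 = (160432 - 102777) - 487780 = 57655 - 487780 = -430125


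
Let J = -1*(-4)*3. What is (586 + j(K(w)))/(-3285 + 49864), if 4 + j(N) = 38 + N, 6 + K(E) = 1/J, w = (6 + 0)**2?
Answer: 7369/558948 ≈ 0.013184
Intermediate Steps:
w = 36 (w = 6**2 = 36)
J = 12 (J = 4*3 = 12)
K(E) = -71/12 (K(E) = -6 + 1/12 = -71/12)
j(N) = 34 + N (j(N) = -4 + (38 + N) = 34 + N)
(586 + j(K(w)))/(-3285 + 49864) = (586 + (34 - 71/12))/(-3285 + 49864) = (586 + 337/12)/46579 = (7369/12)*(1/46579) = 7369/558948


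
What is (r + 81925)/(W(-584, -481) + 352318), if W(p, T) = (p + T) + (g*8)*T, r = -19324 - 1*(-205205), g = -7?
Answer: 38258/54027 ≈ 0.70813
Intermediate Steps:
r = 185881 (r = -19324 + 205205 = 185881)
W(p, T) = p - 55*T (W(p, T) = (p + T) + (-7*8)*T = (T + p) - 56*T = p - 55*T)
(r + 81925)/(W(-584, -481) + 352318) = (185881 + 81925)/((-584 - 55*(-481)) + 352318) = 267806/((-584 + 26455) + 352318) = 267806/(25871 + 352318) = 267806/378189 = 267806*(1/378189) = 38258/54027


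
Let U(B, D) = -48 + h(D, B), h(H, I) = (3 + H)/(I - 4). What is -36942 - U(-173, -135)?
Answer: -2176790/59 ≈ -36895.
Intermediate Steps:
h(H, I) = (3 + H)/(-4 + I)
U(B, D) = -48 + (3 + D)/(-4 + B)
-36942 - U(-173, -135) = -36942 - (195 - 135 - 48*(-173))/(-4 - 173) = -36942 - (195 - 135 + 8304)/(-177) = -36942 - (-1)*8364/177 = -36942 - 1*(-2788/59) = -36942 + 2788/59 = -2176790/59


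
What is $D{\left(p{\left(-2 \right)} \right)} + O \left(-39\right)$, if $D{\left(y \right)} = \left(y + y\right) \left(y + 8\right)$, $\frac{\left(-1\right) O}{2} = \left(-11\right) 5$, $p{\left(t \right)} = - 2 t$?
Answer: $-4194$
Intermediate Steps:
$O = 110$ ($O = - 2 \left(\left(-11\right) 5\right) = \left(-2\right) \left(-55\right) = 110$)
$D{\left(y \right)} = 2 y \left(8 + y\right)$
$D{\left(p{\left(-2 \right)} \right)} + O \left(-39\right) = 2 \left(\left(-2\right) \left(-2\right)\right) \left(8 - -4\right) + 110 \left(-39\right) = 2 \cdot 4 \left(8 + 4\right) - 4290 = 2 \cdot 4 \cdot 12 - 4290 = 96 - 4290 = -4194$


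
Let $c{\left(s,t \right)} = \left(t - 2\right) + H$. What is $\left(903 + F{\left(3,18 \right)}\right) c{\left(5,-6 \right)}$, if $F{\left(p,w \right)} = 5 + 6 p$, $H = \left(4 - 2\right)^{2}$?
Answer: $-3704$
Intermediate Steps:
$H = 4$ ($H = 2^{2} = 4$)
$c{\left(s,t \right)} = 2 + t$ ($c{\left(s,t \right)} = \left(t - 2\right) + 4 = \left(-2 + t\right) + 4 = 2 + t$)
$\left(903 + F{\left(3,18 \right)}\right) c{\left(5,-6 \right)} = \left(903 + \left(5 + 6 \cdot 3\right)\right) \left(2 - 6\right) = \left(903 + \left(5 + 18\right)\right) \left(-4\right) = \left(903 + 23\right) \left(-4\right) = 926 \left(-4\right) = -3704$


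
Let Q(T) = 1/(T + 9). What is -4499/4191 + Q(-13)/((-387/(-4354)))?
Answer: -382001/98298 ≈ -3.8862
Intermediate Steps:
Q(T) = 1/(9 + T)
-4499/4191 + Q(-13)/((-387/(-4354))) = -4499/4191 + 1/((9 - 13)*((-387/(-4354)))) = -4499*1/4191 + 1/((-4)*((-387*(-1/4354)))) = -409/381 - 1/(4*387/4354) = -409/381 - ¼*4354/387 = -409/381 - 2177/774 = -382001/98298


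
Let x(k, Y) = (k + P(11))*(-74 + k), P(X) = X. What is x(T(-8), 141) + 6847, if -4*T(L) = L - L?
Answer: 6033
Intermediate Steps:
T(L) = 0 (T(L) = -(L - L)/4 = -¼*0 = 0)
x(k, Y) = (-74 + k)*(11 + k) (x(k, Y) = (k + 11)*(-74 + k) = (11 + k)*(-74 + k) = (-74 + k)*(11 + k))
x(T(-8), 141) + 6847 = (-814 + 0² - 63*0) + 6847 = (-814 + 0 + 0) + 6847 = -814 + 6847 = 6033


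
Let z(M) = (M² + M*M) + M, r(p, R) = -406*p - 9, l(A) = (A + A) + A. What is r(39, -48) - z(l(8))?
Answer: -17019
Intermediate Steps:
l(A) = 3*A (l(A) = 2*A + A = 3*A)
r(p, R) = -9 - 406*p
z(M) = M + 2*M² (z(M) = (M² + M²) + M = 2*M² + M = M + 2*M²)
r(39, -48) - z(l(8)) = (-9 - 406*39) - 3*8*(1 + 2*(3*8)) = (-9 - 15834) - 24*(1 + 2*24) = -15843 - 24*(1 + 48) = -15843 - 24*49 = -15843 - 1*1176 = -15843 - 1176 = -17019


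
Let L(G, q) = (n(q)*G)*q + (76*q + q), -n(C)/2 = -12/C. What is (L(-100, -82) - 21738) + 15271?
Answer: -15181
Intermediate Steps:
n(C) = 24/C (n(C) = -(-24)/C = 24/C)
L(G, q) = 24*G + 77*q (L(G, q) = ((24/q)*G)*q + (76*q + q) = (24*G/q)*q + 77*q = 24*G + 77*q)
(L(-100, -82) - 21738) + 15271 = ((24*(-100) + 77*(-82)) - 21738) + 15271 = ((-2400 - 6314) - 21738) + 15271 = (-8714 - 21738) + 15271 = -30452 + 15271 = -15181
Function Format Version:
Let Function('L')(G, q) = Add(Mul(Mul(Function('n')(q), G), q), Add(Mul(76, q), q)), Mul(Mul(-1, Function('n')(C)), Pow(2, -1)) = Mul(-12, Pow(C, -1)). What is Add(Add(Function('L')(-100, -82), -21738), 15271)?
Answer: -15181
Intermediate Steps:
Function('n')(C) = Mul(24, Pow(C, -1)) (Function('n')(C) = Mul(-2, Mul(-12, Pow(C, -1))) = Mul(24, Pow(C, -1)))
Function('L')(G, q) = Add(Mul(24, G), Mul(77, q)) (Function('L')(G, q) = Add(Mul(Mul(Mul(24, Pow(q, -1)), G), q), Add(Mul(76, q), q)) = Add(Mul(Mul(24, G, Pow(q, -1)), q), Mul(77, q)) = Add(Mul(24, G), Mul(77, q)))
Add(Add(Function('L')(-100, -82), -21738), 15271) = Add(Add(Add(Mul(24, -100), Mul(77, -82)), -21738), 15271) = Add(Add(Add(-2400, -6314), -21738), 15271) = Add(Add(-8714, -21738), 15271) = Add(-30452, 15271) = -15181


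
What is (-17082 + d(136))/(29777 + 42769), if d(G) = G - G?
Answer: -2847/12091 ≈ -0.23546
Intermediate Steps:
d(G) = 0
(-17082 + d(136))/(29777 + 42769) = (-17082 + 0)/(29777 + 42769) = -17082/72546 = -17082*1/72546 = -2847/12091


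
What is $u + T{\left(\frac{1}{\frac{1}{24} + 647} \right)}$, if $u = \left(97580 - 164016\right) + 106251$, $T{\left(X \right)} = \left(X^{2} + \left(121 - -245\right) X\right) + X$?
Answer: $\frac{9601517699423}{241149841} \approx 39816.0$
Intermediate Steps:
$T{\left(X \right)} = X^{2} + 367 X$ ($T{\left(X \right)} = \left(X^{2} + \left(121 + 245\right) X\right) + X = \left(X^{2} + 366 X\right) + X = X^{2} + 367 X$)
$u = 39815$ ($u = -66436 + 106251 = 39815$)
$u + T{\left(\frac{1}{\frac{1}{24} + 647} \right)} = 39815 + \frac{367 + \frac{1}{\frac{1}{24} + 647}}{\frac{1}{24} + 647} = 39815 + \frac{367 + \frac{1}{\frac{15529}{24}}}{\frac{15529}{24}} = 39815 + \frac{24 \left(367 + \frac{24}{15529}\right)}{15529} = 39815 + \frac{24}{15529} \cdot \frac{5699167}{15529} = 39815 + \frac{136780008}{241149841} = \frac{9601517699423}{241149841}$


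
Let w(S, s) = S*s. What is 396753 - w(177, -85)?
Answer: 411798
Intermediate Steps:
396753 - w(177, -85) = 396753 - 177*(-85) = 396753 - 1*(-15045) = 396753 + 15045 = 411798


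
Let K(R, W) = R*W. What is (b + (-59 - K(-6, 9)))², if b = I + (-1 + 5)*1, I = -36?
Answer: 1369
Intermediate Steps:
b = -32 (b = -36 + (-1 + 5)*1 = -36 + 4*1 = -36 + 4 = -32)
(b + (-59 - K(-6, 9)))² = (-32 + (-59 - (-6)*9))² = (-32 + (-59 - 1*(-54)))² = (-32 + (-59 + 54))² = (-32 - 5)² = (-37)² = 1369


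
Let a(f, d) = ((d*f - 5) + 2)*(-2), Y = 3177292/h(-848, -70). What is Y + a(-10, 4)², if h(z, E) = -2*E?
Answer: 1053183/35 ≈ 30091.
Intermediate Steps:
Y = 794323/35 (Y = 3177292/((-2*(-70))) = 3177292/140 = 3177292*(1/140) = 794323/35 ≈ 22695.)
a(f, d) = 6 - 2*d*f (a(f, d) = ((-5 + d*f) + 2)*(-2) = (-3 + d*f)*(-2) = 6 - 2*d*f)
Y + a(-10, 4)² = 794323/35 + (6 - 2*4*(-10))² = 794323/35 + (6 + 80)² = 794323/35 + 86² = 794323/35 + 7396 = 1053183/35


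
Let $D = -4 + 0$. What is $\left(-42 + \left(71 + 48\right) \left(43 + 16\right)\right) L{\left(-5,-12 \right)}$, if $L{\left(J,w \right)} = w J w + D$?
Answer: $-5052796$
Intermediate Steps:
$D = -4$
$L{\left(J,w \right)} = -4 + J w^{2}$ ($L{\left(J,w \right)} = w J w - 4 = J w w - 4 = J w^{2} - 4 = -4 + J w^{2}$)
$\left(-42 + \left(71 + 48\right) \left(43 + 16\right)\right) L{\left(-5,-12 \right)} = \left(-42 + \left(71 + 48\right) \left(43 + 16\right)\right) \left(-4 - 5 \left(-12\right)^{2}\right) = \left(-42 + 119 \cdot 59\right) \left(-4 - 720\right) = \left(-42 + 7021\right) \left(-4 - 720\right) = 6979 \left(-724\right) = -5052796$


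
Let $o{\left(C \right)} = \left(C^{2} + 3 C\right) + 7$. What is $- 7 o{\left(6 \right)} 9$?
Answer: $-3843$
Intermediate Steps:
$o{\left(C \right)} = 7 + C^{2} + 3 C$
$- 7 o{\left(6 \right)} 9 = - 7 \left(7 + 6^{2} + 3 \cdot 6\right) 9 = - 7 \left(7 + 36 + 18\right) 9 = \left(-7\right) 61 \cdot 9 = \left(-427\right) 9 = -3843$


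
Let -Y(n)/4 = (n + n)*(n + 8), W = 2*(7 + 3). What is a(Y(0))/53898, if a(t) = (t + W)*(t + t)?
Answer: 0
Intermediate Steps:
W = 20 (W = 2*10 = 20)
Y(n) = -8*n*(8 + n) (Y(n) = -4*(n + n)*(n + 8) = -4*2*n*(8 + n) = -8*n*(8 + n))
a(t) = 2*t*(20 + t) (a(t) = (t + 20)*(t + t) = (20 + t)*(2*t) = 2*t*(20 + t))
a(Y(0))/53898 = (2*(-8*0*(8 + 0))*(20 - 8*0*(8 + 0)))/53898 = (2*(-8*0*8)*(20 - 8*0*8))*(1/53898) = (2*0*(20 + 0))*(1/53898) = (2*0*20)*(1/53898) = 0*(1/53898) = 0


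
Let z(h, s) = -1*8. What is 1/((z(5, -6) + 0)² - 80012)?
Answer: -1/79948 ≈ -1.2508e-5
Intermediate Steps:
z(h, s) = -8
1/((z(5, -6) + 0)² - 80012) = 1/((-8 + 0)² - 80012) = 1/((-8)² - 80012) = 1/(64 - 80012) = 1/(-79948) = -1/79948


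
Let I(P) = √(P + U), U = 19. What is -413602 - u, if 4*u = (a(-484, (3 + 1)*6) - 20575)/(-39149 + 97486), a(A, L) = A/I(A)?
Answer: -96513178921/233348 - 121*I*√465/27126705 ≈ -4.136e+5 - 9.6187e-5*I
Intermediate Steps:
I(P) = √(19 + P) (I(P) = √(P + 19) = √(19 + P))
a(A, L) = A/√(19 + A) (a(A, L) = A/(√(19 + A)) = A/√(19 + A))
u = -20575/233348 + 121*I*√465/27126705 (u = ((-484/√(19 - 484) - 20575)/(-39149 + 97486))/4 = ((-(-484)*I*√465/465 - 20575)/58337)/4 = ((-(-484)*I*√465/465 - 20575)*(1/58337))/4 = ((484*I*√465/465 - 20575)*(1/58337))/4 = ((-20575 + 484*I*√465/465)*(1/58337))/4 = (-20575/58337 + 484*I*√465/27126705)/4 = -20575/233348 + 121*I*√465/27126705 ≈ -0.088173 + 9.6187e-5*I)
-413602 - u = -413602 - (-20575/233348 + 121*I*√465/27126705) = -413602 + (20575/233348 - 121*I*√465/27126705) = -96513178921/233348 - 121*I*√465/27126705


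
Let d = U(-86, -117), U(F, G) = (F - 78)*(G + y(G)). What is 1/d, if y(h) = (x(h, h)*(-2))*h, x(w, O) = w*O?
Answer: -1/525309876 ≈ -1.9036e-9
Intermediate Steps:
x(w, O) = O*w
y(h) = -2*h³ (y(h) = ((h*h)*(-2))*h = (h²*(-2))*h = (-2*h²)*h = -2*h³)
U(F, G) = (-78 + F)*(G - 2*G³) (U(F, G) = (F - 78)*(G - 2*G³) = (-78 + F)*(G - 2*G³))
d = -525309876 (d = -117*(-78 - 86 + 156*(-117)² - 2*(-86)*(-117)²) = -117*(-78 - 86 + 156*13689 - 2*(-86)*13689) = -117*(-78 - 86 + 2135484 + 2354508) = -117*4489828 = -525309876)
1/d = 1/(-525309876) = -1/525309876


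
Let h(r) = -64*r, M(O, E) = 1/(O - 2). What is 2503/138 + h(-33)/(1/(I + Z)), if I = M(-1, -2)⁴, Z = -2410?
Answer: -6321625729/1242 ≈ -5.0899e+6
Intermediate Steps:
M(O, E) = 1/(-2 + O)
I = 1/81 (I = (1/(-2 - 1))⁴ = (1/(-3))⁴ = (-⅓)⁴ = 1/81 ≈ 0.012346)
2503/138 + h(-33)/(1/(I + Z)) = 2503/138 + (-64*(-33))/(1/(1/81 - 2410)) = 2503*(1/138) + 2112/(1/(-195209/81)) = 2503/138 + 2112/(-81/195209) = 2503/138 + 2112*(-195209/81) = 2503/138 - 137427136/27 = -6321625729/1242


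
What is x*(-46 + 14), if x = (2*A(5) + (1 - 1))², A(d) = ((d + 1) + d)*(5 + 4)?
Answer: -1254528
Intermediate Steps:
A(d) = 9 + 18*d (A(d) = ((1 + d) + d)*9 = (1 + 2*d)*9 = 9 + 18*d)
x = 39204 (x = (2*(9 + 18*5) + (1 - 1))² = (2*(9 + 90) + 0)² = (2*99 + 0)² = (198 + 0)² = 198² = 39204)
x*(-46 + 14) = 39204*(-46 + 14) = 39204*(-32) = -1254528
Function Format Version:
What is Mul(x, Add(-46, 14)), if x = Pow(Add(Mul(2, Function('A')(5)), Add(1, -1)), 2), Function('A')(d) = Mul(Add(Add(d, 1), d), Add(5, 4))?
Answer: -1254528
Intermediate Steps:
Function('A')(d) = Add(9, Mul(18, d)) (Function('A')(d) = Mul(Add(Add(1, d), d), 9) = Mul(Add(1, Mul(2, d)), 9) = Add(9, Mul(18, d)))
x = 39204 (x = Pow(Add(Mul(2, Add(9, Mul(18, 5))), Add(1, -1)), 2) = Pow(Add(Mul(2, Add(9, 90)), 0), 2) = Pow(Add(Mul(2, 99), 0), 2) = Pow(Add(198, 0), 2) = Pow(198, 2) = 39204)
Mul(x, Add(-46, 14)) = Mul(39204, Add(-46, 14)) = Mul(39204, -32) = -1254528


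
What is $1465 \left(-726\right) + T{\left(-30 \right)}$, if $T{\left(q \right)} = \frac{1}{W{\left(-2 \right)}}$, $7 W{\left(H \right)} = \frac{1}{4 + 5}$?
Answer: $-1063527$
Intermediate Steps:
$W{\left(H \right)} = \frac{1}{63}$ ($W{\left(H \right)} = \frac{1}{7 \left(4 + 5\right)} = \frac{1}{7 \cdot 9} = \frac{1}{7} \cdot \frac{1}{9} = \frac{1}{63}$)
$T{\left(q \right)} = 63$ ($T{\left(q \right)} = \frac{1}{\frac{1}{63}} = 63$)
$1465 \left(-726\right) + T{\left(-30 \right)} = 1465 \left(-726\right) + 63 = -1063590 + 63 = -1063527$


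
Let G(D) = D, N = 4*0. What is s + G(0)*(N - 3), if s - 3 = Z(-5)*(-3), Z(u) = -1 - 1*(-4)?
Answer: -6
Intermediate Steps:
N = 0
Z(u) = 3 (Z(u) = -1 + 4 = 3)
s = -6 (s = 3 + 3*(-3) = 3 - 9 = -6)
s + G(0)*(N - 3) = -6 + 0*(0 - 3) = -6 + 0*(-3) = -6 + 0 = -6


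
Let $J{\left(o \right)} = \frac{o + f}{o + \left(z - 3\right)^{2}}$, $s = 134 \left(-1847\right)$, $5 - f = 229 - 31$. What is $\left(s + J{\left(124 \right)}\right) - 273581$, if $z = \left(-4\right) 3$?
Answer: $- \frac{181856640}{349} \approx -5.2108 \cdot 10^{5}$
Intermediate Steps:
$f = -193$ ($f = 5 - \left(229 - 31\right) = 5 - 198 = -193$)
$z = -12$
$s = -247498$
$J{\left(o \right)} = \frac{-193 + o}{225 + o}$ ($J{\left(o \right)} = \frac{o - 193}{o + \left(-12 - 3\right)^{2}} = \frac{-193 + o}{o + \left(-15\right)^{2}} = \frac{-193 + o}{o + 225} = \frac{-193 + o}{225 + o}$)
$\left(s + J{\left(124 \right)}\right) - 273581 = \left(-247498 + \frac{-193 + 124}{225 + 124}\right) - 273581 = \left(-247498 + \frac{1}{349} \left(-69\right)\right) - 273581 = \left(-247498 - \frac{69}{349}\right) - 273581 = - \frac{86376871}{349} - 273581 = - \frac{181856640}{349}$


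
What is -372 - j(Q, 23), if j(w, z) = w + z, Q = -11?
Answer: -384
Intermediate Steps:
-372 - j(Q, 23) = -372 - (-11 + 23) = -372 - 1*12 = -372 - 12 = -384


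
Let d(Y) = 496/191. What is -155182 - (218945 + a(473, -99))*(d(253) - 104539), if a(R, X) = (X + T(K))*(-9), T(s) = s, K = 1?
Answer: 4389135823869/191 ≈ 2.2980e+10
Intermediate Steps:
d(Y) = 496/191 (d(Y) = 496*(1/191) = 496/191)
a(R, X) = -9 - 9*X (a(R, X) = (X + 1)*(-9) = (1 + X)*(-9) = -9 - 9*X)
-155182 - (218945 + a(473, -99))*(d(253) - 104539) = -155182 - (218945 + (-9 - 9*(-99)))*(496/191 - 104539) = -155182 - (218945 + (-9 + 891))*(-19966453)/191 = -155182 - (218945 + 882)*(-19966453)/191 = -155182 - 219827*(-19966453)/191 = -155182 - 1*(-4389165463631/191) = -155182 + 4389165463631/191 = 4389135823869/191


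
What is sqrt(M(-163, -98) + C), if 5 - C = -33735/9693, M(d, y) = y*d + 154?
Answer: 2*sqrt(4679292878)/1077 ≈ 127.03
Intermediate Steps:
M(d, y) = 154 + d*y (M(d, y) = d*y + 154 = 154 + d*y)
C = 27400/3231 (C = 5 - (-33735)/9693 = 5 - 1*(-11245/3231) = 5 + 11245/3231 = 27400/3231 ≈ 8.4803)
sqrt(M(-163, -98) + C) = sqrt((154 - 163*(-98)) + 27400/3231) = sqrt((154 + 15974) + 27400/3231) = sqrt(16128 + 27400/3231) = sqrt(52136968/3231) = 2*sqrt(4679292878)/1077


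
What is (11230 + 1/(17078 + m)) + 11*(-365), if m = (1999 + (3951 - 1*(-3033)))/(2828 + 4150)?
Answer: 859878418383/119179267 ≈ 7215.0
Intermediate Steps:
m = 8983/6978 (m = (1999 + (3951 + 3033))/6978 = (1999 + 6984)*(1/6978) = 8983*(1/6978) = 8983/6978 ≈ 1.2873)
(11230 + 1/(17078 + m)) + 11*(-365) = (11230 + 1/(17078 + 8983/6978)) + 11*(-365) = (11230 + 1/(119179267/6978)) - 4015 = (11230 + 6978/119179267) - 4015 = 1338383175388/119179267 - 4015 = 859878418383/119179267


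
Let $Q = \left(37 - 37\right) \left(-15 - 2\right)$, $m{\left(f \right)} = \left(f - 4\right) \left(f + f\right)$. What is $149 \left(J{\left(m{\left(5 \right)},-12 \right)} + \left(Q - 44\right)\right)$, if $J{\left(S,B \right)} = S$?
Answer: $-5066$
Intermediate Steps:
$m{\left(f \right)} = 2 f \left(-4 + f\right)$ ($m{\left(f \right)} = \left(-4 + f\right) 2 f = 2 f \left(-4 + f\right)$)
$Q = 0$ ($Q = 0 \left(-17\right) = 0$)
$149 \left(J{\left(m{\left(5 \right)},-12 \right)} + \left(Q - 44\right)\right) = 149 \left(2 \cdot 5 \left(-4 + 5\right) + \left(0 - 44\right)\right) = 149 \left(2 \cdot 5 \cdot 1 + \left(0 - 44\right)\right) = 149 \left(10 - 44\right) = 149 \left(-34\right) = -5066$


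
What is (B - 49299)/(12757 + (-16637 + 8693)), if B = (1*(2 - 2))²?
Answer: -49299/4813 ≈ -10.243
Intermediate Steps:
B = 0 (B = (1*0)² = 0² = 0)
(B - 49299)/(12757 + (-16637 + 8693)) = (0 - 49299)/(12757 + (-16637 + 8693)) = -49299/(12757 - 7944) = -49299/4813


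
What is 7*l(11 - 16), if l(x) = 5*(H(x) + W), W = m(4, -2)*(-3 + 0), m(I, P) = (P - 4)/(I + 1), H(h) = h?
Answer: -49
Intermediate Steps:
m(I, P) = (-4 + P)/(1 + I)
W = 18/5 (W = ((-4 - 2)/(1 + 4))*(-3 + 0) = (-6/5)*(-3) = ((⅕)*(-6))*(-3) = -6/5*(-3) = 18/5 ≈ 3.6000)
l(x) = 18 + 5*x (l(x) = 5*(x + 18/5) = 5*(18/5 + x) = 18 + 5*x)
7*l(11 - 16) = 7*(18 + 5*(11 - 16)) = 7*(18 + 5*(-5)) = 7*(18 - 25) = 7*(-7) = -49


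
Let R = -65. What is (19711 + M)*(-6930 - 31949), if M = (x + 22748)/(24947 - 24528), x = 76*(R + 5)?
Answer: -321805254263/419 ≈ -7.6803e+8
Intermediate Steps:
x = -4560 (x = 76*(-65 + 5) = 76*(-60) = -4560)
M = 18188/419 (M = (-4560 + 22748)/(24947 - 24528) = 18188/419 ≈ 43.408)
(19711 + M)*(-6930 - 31949) = (19711 + 18188/419)*(-6930 - 31949) = (8277097/419)*(-38879) = -321805254263/419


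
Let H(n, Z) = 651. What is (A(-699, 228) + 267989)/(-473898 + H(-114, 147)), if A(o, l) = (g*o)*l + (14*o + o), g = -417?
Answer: -66715628/473247 ≈ -140.97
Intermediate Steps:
A(o, l) = 15*o - 417*l*o (A(o, l) = (-417*o)*l + (14*o + o) = -417*l*o + 15*o = 15*o - 417*l*o)
(A(-699, 228) + 267989)/(-473898 + H(-114, 147)) = (3*(-699)*(5 - 139*228) + 267989)/(-473898 + 651) = (3*(-699)*(5 - 31692) + 267989)/(-473247) = (3*(-699)*(-31687) + 267989)*(-1/473247) = (66447639 + 267989)*(-1/473247) = 66715628*(-1/473247) = -66715628/473247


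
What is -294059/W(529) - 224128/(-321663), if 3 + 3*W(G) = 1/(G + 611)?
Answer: 323491384693772/1099765797 ≈ 2.9415e+5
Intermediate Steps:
W(G) = -1 + 1/(3*(611 + G)) (W(G) = -1 + 1/(3*(G + 611)) = -1 + 1/(3*(611 + G)))
-294059/W(529) - 224128/(-321663) = -294059*(611 + 529)/(-1832/3 - 1*529) - 224128/(-321663) = -294059*1140/(-1832/3 - 529) - 224128*(-1/321663) = -294059/((1/1140)*(-3419/3)) + 224128/321663 = -294059/(-3419/3420) + 224128/321663 = -294059*(-3420/3419) + 224128/321663 = 1005681780/3419 + 224128/321663 = 323491384693772/1099765797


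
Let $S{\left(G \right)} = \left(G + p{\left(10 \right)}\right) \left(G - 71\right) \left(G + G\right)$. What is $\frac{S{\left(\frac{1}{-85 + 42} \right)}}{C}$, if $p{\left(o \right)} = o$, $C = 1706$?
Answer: $\frac{1310166}{67819471} \approx 0.019318$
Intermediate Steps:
$S{\left(G \right)} = 2 G \left(-71 + G\right) \left(10 + G\right)$ ($S{\left(G \right)} = \left(G + 10\right) \left(G - 71\right) \left(G + G\right) = \left(10 + G\right) \left(-71 + G\right) 2 G = \left(-71 + G\right) \left(10 + G\right) 2 G = 2 G \left(-71 + G\right) \left(10 + G\right)$)
$\frac{S{\left(\frac{1}{-85 + 42} \right)}}{C} = \frac{2 \frac{1}{-85 + 42} \left(-710 + \left(\frac{1}{-85 + 42}\right)^{2} - \frac{61}{-85 + 42}\right)}{1706} = \frac{2 \left(-710 + \left(\frac{1}{-43}\right)^{2} - \frac{61}{-43}\right)}{-43} \cdot \frac{1}{1706} = 2 \left(- \frac{1}{43}\right) \left(-710 + \left(- \frac{1}{43}\right)^{2} - - \frac{61}{43}\right) \frac{1}{1706} = 2 \left(- \frac{1}{43}\right) \left(-710 + \frac{1}{1849} + \frac{61}{43}\right) \frac{1}{1706} = 2 \left(- \frac{1}{43}\right) \left(- \frac{1310166}{1849}\right) \frac{1}{1706} = \frac{2620332}{79507} \cdot \frac{1}{1706} = \frac{1310166}{67819471}$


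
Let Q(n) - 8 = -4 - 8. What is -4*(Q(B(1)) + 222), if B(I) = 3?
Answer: -872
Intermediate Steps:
Q(n) = -4 (Q(n) = 8 + (-4 - 8) = 8 - 12 = -4)
-4*(Q(B(1)) + 222) = -4*(-4 + 222) = -4*218 = -872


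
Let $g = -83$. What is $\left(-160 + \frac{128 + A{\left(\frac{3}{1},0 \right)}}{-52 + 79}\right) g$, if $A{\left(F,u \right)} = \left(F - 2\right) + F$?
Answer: $\frac{115868}{9} \approx 12874.0$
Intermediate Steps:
$A{\left(F,u \right)} = -2 + 2 F$ ($A{\left(F,u \right)} = \left(-2 + F\right) + F = -2 + 2 F$)
$\left(-160 + \frac{128 + A{\left(\frac{3}{1},0 \right)}}{-52 + 79}\right) g = \left(-160 + \frac{128 - \left(2 - 2 \cdot \frac{3}{1}\right)}{-52 + 79}\right) \left(-83\right) = \left(-160 + \frac{128 - \left(2 - 2 \cdot 3 \cdot 1\right)}{27}\right) \left(-83\right) = \left(-160 + \left(128 + \left(-2 + 2 \cdot 3\right)\right) \frac{1}{27}\right) \left(-83\right) = \left(-160 + \left(128 + \left(-2 + 6\right)\right) \frac{1}{27}\right) \left(-83\right) = \left(-160 + \left(128 + 4\right) \frac{1}{27}\right) \left(-83\right) = \left(-160 + 132 \cdot \frac{1}{27}\right) \left(-83\right) = \left(-160 + \frac{44}{9}\right) \left(-83\right) = \left(- \frac{1396}{9}\right) \left(-83\right) = \frac{115868}{9}$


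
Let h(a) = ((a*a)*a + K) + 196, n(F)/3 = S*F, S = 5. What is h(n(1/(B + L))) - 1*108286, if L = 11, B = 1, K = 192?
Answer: -6905347/64 ≈ -1.0790e+5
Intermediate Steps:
n(F) = 15*F (n(F) = 3*(5*F) = 15*F)
h(a) = 388 + a³ (h(a) = ((a*a)*a + 192) + 196 = (a²*a + 192) + 196 = (a³ + 192) + 196 = (192 + a³) + 196 = 388 + a³)
h(n(1/(B + L))) - 1*108286 = (388 + (15/(1 + 11))³) - 1*108286 = (388 + (15/12)³) - 108286 = (388 + (15*(1/12))³) - 108286 = (388 + (5/4)³) - 108286 = (388 + 125/64) - 108286 = 24957/64 - 108286 = -6905347/64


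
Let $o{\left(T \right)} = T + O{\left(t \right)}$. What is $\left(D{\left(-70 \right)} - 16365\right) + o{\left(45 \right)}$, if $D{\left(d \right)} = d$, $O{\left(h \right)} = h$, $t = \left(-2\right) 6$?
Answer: $-16402$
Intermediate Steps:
$t = -12$
$o{\left(T \right)} = -12 + T$ ($o{\left(T \right)} = T - 12 = -12 + T$)
$\left(D{\left(-70 \right)} - 16365\right) + o{\left(45 \right)} = \left(-70 - 16365\right) + \left(-12 + 45\right) = -16435 + 33 = -16402$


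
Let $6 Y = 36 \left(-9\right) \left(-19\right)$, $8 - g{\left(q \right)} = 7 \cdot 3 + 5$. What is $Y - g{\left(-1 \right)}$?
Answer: $1044$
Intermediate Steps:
$g{\left(q \right)} = -18$ ($g{\left(q \right)} = 8 - \left(7 \cdot 3 + 5\right) = 8 - \left(21 + 5\right) = 8 - 26 = -18$)
$Y = 1026$ ($Y = \frac{36 \left(-9\right) \left(-19\right)}{6} = \frac{\left(-324\right) \left(-19\right)}{6} = \frac{1}{6} \cdot 6156 = 1026$)
$Y - g{\left(-1 \right)} = 1026 - -18 = 1026 + 18 = 1044$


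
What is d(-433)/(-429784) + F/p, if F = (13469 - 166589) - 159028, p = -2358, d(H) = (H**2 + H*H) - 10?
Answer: 8329502593/63339417 ≈ 131.51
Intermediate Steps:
d(H) = -10 + 2*H**2 (d(H) = (H**2 + H**2) - 10 = 2*H**2 - 10 = -10 + 2*H**2)
F = -312148 (F = -153120 - 159028 = -312148)
d(-433)/(-429784) + F/p = (-10 + 2*(-433)**2)/(-429784) - 312148/(-2358) = (-10 + 2*187489)*(-1/429784) - 312148*(-1/2358) = (-10 + 374978)*(-1/429784) + 156074/1179 = 374968*(-1/429784) + 156074/1179 = -46871/53723 + 156074/1179 = 8329502593/63339417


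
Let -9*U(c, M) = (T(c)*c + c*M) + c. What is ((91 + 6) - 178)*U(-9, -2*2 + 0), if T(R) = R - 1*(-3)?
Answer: 729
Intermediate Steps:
T(R) = 3 + R (T(R) = R + 3 = 3 + R)
U(c, M) = -c/9 - M*c/9 - c*(3 + c)/9 (U(c, M) = -(((3 + c)*c + c*M) + c)/9 = -((c*(3 + c) + M*c) + c)/9 = -((M*c + c*(3 + c)) + c)/9 = -(c + M*c + c*(3 + c))/9 = -c/9 - M*c/9 - c*(3 + c)/9)
((91 + 6) - 178)*U(-9, -2*2 + 0) = ((91 + 6) - 178)*(-⅑*(-9)*(4 + (-2*2 + 0) - 9)) = (97 - 178)*(-⅑*(-9)*(4 + (-4 + 0) - 9)) = -(-9)*(-9)*(4 - 4 - 9) = -(-9)*(-9)*(-9) = -81*(-9) = 729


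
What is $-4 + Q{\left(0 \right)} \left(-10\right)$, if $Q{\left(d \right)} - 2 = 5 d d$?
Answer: $-24$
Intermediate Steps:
$Q{\left(d \right)} = 2 + 5 d^{2}$ ($Q{\left(d \right)} = 2 + 5 d d = 2 + 5 d^{2}$)
$-4 + Q{\left(0 \right)} \left(-10\right) = -4 + \left(2 + 5 \cdot 0^{2}\right) \left(-10\right) = -4 + \left(2 + 5 \cdot 0\right) \left(-10\right) = -4 + \left(2 + 0\right) \left(-10\right) = -4 + 2 \left(-10\right) = -4 - 20 = -24$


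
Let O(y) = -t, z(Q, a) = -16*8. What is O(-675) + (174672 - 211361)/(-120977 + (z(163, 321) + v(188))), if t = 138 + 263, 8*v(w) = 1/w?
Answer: -72983729263/182141919 ≈ -400.70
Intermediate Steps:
v(w) = 1/(8*w)
z(Q, a) = -128
t = 401
O(y) = -401 (O(y) = -1*401 = -401)
O(-675) + (174672 - 211361)/(-120977 + (z(163, 321) + v(188))) = -401 + (174672 - 211361)/(-120977 + (-128 + (⅛)/188)) = -401 - 36689/(-120977 + (-128 + (⅛)*(1/188))) = -401 - 36689/(-120977 + (-128 + 1/1504)) = -401 - 36689/(-120977 - 192511/1504) = -401 - 36689/(-182141919/1504) = -401 - 36689*(-1504/182141919) = -401 + 55180256/182141919 = -72983729263/182141919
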